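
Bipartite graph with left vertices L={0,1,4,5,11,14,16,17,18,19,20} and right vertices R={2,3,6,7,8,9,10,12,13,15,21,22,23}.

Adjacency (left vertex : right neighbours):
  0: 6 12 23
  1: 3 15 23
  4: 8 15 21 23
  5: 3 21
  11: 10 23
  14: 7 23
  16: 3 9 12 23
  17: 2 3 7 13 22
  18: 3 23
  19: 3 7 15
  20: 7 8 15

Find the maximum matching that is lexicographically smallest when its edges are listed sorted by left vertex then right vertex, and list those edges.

|M| = 10 (so the lex-smallest maximum matching has 10 edges)
process left vertices in ascending order; for each, take the smallest-labelled available neighbour that still permits 10 edges overall, or leave it unmatched if none does
lex-smallest matching: {0-6, 1-3, 4-8, 5-21, 11-10, 14-7, 16-9, 17-2, 18-23, 19-15}

Lex-smallest maximum matching: {(0,6), (1,3), (4,8), (5,21), (11,10), (14,7), (16,9), (17,2), (18,23), (19,15)}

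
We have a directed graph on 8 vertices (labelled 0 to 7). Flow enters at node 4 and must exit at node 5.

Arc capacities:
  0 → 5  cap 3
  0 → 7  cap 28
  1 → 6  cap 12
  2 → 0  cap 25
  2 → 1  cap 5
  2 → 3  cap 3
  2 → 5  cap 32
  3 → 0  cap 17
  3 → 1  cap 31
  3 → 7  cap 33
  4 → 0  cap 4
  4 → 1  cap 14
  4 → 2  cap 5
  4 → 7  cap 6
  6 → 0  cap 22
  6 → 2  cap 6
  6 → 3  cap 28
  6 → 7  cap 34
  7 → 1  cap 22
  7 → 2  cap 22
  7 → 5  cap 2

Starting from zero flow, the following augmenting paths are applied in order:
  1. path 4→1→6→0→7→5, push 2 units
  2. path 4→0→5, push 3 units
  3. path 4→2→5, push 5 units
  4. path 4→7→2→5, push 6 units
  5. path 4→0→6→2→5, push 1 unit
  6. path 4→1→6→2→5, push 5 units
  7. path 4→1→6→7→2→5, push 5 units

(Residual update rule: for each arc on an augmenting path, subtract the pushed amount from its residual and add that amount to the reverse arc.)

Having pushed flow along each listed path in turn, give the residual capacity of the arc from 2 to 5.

after path 1 (4→1→6→0→7→5, push 2): res(2,5)=32
after path 2 (4→0→5, push 3): res(2,5)=32
after path 3 (4→2→5, push 5): res(2,5)=27
after path 4 (4→7→2→5, push 6): res(2,5)=21
after path 5 (4→0→6→2→5, push 1): res(2,5)=20
after path 6 (4→1→6→2→5, push 5): res(2,5)=15
after path 7 (4→1→6→7→2→5, push 5): res(2,5)=10

Residual capacity of (2,5): 10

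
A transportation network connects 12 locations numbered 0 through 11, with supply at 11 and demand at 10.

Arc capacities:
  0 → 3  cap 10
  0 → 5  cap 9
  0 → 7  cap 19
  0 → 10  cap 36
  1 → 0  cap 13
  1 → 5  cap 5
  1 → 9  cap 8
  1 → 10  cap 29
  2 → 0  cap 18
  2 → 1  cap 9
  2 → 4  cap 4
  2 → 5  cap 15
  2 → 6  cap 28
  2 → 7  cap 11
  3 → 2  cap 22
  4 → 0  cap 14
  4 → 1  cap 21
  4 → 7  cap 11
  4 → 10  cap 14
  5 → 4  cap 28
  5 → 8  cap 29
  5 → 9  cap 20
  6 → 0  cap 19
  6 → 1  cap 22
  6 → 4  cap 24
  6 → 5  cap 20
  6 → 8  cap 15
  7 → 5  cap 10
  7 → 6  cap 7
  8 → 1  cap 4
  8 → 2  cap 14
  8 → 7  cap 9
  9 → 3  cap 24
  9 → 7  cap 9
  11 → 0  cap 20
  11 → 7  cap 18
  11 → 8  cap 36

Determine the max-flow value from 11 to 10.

Maximum flow value: 55

augment #1: 11→0→10 bottleneck 20, total now 20
augment #2: 11→8→1→10 bottleneck 4, total now 24
augment #3: 11→7→5→4→10 bottleneck 10, total now 34
augment #4: 11→7→6→0→10 bottleneck 7, total now 41
augment #5: 11→8→2→0→10 bottleneck 9, total now 50
augment #6: 11→8→2→1→10 bottleneck 5, total now 55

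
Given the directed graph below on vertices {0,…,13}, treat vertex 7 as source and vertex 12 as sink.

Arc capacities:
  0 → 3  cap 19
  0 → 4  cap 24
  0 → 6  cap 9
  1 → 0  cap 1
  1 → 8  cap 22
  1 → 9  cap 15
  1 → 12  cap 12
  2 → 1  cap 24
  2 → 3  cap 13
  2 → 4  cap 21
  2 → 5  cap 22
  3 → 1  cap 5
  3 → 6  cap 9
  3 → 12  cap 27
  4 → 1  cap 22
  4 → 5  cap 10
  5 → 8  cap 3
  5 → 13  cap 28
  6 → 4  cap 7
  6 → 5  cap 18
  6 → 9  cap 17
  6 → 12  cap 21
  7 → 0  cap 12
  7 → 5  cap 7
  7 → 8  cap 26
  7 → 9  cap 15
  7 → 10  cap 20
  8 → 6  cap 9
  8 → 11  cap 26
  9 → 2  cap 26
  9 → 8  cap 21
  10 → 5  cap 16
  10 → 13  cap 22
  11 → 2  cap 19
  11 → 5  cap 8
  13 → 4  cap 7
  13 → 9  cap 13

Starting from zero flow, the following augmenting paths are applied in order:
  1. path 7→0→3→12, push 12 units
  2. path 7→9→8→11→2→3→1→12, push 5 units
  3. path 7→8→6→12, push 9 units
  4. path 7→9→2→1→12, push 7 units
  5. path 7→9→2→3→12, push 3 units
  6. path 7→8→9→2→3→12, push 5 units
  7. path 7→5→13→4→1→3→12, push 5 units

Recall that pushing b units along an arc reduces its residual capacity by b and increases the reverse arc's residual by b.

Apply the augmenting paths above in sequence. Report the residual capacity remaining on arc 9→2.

after path 1 (7→0→3→12, push 12): res(9,2)=26
after path 2 (7→9→8→11→2→3→1→12, push 5): res(9,2)=26
after path 3 (7→8→6→12, push 9): res(9,2)=26
after path 4 (7→9→2→1→12, push 7): res(9,2)=19
after path 5 (7→9→2→3→12, push 3): res(9,2)=16
after path 6 (7→8→9→2→3→12, push 5): res(9,2)=11
after path 7 (7→5→13→4→1→3→12, push 5): res(9,2)=11

Residual capacity of (9,2): 11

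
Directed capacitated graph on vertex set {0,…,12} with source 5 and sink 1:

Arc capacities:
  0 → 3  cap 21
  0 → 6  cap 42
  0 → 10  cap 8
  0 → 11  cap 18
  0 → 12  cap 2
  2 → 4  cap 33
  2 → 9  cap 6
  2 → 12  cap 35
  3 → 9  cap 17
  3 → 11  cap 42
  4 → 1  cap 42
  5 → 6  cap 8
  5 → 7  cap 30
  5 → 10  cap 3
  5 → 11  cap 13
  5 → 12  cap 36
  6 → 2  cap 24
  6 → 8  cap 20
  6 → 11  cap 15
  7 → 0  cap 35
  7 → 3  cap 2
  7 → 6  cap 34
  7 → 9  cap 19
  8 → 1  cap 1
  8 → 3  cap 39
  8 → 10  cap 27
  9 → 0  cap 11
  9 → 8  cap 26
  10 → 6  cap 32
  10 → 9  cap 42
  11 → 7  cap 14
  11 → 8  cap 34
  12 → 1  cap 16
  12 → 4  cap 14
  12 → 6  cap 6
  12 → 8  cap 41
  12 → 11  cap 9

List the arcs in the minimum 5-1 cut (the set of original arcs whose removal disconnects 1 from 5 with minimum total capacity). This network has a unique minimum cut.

Min-cut arcs: {(6,2), (8,1), (12,1), (12,4)} (total capacity 55)

augment #1: 5→12→1 push 16
augment #2: 5→6→8→1 push 1
augment #3: 5→12→4→1 push 14
augment #4: 5→6→2→4→1 push 7
augment #5: 5→7→6→2→4→1 push 17
max flow = 55; residual-reachable set from 5 gives S-side
cut edges (S→T): {(6,2), (8,1), (12,1), (12,4)} total cap 55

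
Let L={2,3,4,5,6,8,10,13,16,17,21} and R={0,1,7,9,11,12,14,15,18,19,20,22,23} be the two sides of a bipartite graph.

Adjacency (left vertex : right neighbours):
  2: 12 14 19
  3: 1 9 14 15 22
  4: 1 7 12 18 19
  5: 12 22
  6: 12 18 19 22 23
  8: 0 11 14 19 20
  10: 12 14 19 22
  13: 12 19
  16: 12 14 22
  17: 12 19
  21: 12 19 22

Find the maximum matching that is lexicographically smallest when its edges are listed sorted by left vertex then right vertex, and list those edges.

|M| = 8 (so the lex-smallest maximum matching has 8 edges)
process left vertices in ascending order; for each, take the smallest-labelled available neighbour that still permits 8 edges overall, or leave it unmatched if none does
lex-smallest matching: {2-12, 3-1, 4-7, 5-22, 6-18, 8-0, 10-14, 13-19}

Lex-smallest maximum matching: {(2,12), (3,1), (4,7), (5,22), (6,18), (8,0), (10,14), (13,19)}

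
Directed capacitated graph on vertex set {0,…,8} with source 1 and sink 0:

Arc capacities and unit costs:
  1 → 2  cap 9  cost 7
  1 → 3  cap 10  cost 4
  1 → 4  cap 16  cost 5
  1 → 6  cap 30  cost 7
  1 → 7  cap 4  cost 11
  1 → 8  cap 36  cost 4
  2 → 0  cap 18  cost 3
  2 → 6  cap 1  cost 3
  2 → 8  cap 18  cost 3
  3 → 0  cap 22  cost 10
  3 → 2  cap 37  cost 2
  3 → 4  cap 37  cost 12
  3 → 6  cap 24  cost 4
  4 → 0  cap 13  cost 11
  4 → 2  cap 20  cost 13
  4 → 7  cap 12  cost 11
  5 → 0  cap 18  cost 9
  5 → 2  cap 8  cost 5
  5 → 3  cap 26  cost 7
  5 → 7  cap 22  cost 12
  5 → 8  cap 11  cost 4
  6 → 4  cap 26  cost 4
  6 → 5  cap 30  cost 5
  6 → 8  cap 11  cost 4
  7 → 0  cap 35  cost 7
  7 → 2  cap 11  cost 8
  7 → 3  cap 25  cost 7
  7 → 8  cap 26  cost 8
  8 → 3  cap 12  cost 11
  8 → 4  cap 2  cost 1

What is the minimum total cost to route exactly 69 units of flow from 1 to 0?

Minimum cost for 69 units: 1208

shortest-cost path #1: 1→3→2→0 push 10 @ unit cost 9 (adds 90)
shortest-cost path #2: 1→2→0 push 8 @ unit cost 10 (adds 80)
shortest-cost path #3: 1→2→3→0 push 1 @ unit cost 15 (adds 15)
shortest-cost path #4: 1→4→0 push 13 @ unit cost 16 (adds 208)
shortest-cost path #5: 1→7→0 push 4 @ unit cost 18 (adds 72)
shortest-cost path #6: 1→6→5→0 push 18 @ unit cost 21 (adds 378)
shortest-cost path #7: 1→4→7→0 push 3 @ unit cost 23 (adds 69)
shortest-cost path #8: 1→8→4→7→0 push 2 @ unit cost 23 (adds 46)
shortest-cost path #9: 1→8→3→0 push 10 @ unit cost 25 (adds 250)
total cost = 1208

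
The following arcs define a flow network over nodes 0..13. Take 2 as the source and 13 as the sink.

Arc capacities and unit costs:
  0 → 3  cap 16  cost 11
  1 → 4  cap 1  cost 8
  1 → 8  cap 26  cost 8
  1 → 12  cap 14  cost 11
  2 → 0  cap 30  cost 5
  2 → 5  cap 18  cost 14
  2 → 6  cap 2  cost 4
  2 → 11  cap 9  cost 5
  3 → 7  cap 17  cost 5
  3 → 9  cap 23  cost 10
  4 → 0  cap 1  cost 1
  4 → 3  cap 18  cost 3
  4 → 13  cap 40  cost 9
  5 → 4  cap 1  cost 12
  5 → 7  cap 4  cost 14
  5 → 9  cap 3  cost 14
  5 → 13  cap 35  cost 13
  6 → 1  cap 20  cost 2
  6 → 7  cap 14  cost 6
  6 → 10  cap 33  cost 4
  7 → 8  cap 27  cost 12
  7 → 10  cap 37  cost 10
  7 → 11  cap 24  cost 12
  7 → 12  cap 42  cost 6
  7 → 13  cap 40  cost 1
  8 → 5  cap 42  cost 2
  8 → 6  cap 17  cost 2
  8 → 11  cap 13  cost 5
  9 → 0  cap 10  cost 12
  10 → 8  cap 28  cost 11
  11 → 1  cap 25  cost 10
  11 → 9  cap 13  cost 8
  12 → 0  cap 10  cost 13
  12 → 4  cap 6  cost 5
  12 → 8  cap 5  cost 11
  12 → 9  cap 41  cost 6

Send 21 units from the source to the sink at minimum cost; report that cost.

Minimum cost for 21 units: 455

shortest-cost path #1: 2→6→7→13 push 2 @ unit cost 11 (adds 22)
shortest-cost path #2: 2→0→3→7→13 push 16 @ unit cost 22 (adds 352)
shortest-cost path #3: 2→5→13 push 3 @ unit cost 27 (adds 81)
total cost = 455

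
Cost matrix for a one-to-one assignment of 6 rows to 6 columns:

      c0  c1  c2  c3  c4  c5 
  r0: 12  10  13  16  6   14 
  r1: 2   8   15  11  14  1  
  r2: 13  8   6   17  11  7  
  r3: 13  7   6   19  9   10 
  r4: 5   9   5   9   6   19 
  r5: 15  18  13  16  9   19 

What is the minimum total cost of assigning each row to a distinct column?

Minimum assignment cost: 41

optimal assignment: row0→col4 (cost 6), row1→col5 (cost 1), row2→col2 (cost 6), row3→col1 (cost 7), row4→col0 (cost 5), row5→col3 (cost 16)
total = 6 + 1 + 6 + 7 + 5 + 16 = 41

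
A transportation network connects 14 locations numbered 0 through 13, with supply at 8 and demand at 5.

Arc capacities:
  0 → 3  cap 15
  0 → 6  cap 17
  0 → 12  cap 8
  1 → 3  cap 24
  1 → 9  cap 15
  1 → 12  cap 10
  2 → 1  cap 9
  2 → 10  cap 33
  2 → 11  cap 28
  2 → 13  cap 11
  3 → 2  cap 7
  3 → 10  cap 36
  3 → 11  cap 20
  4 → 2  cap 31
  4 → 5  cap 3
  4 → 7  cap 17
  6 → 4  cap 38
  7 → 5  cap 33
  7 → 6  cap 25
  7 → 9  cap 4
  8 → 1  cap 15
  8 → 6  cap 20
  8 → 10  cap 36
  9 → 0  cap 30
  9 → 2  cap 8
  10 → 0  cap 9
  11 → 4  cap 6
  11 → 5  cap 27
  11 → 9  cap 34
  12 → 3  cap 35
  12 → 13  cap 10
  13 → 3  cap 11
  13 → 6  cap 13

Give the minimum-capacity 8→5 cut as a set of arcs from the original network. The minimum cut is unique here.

augment #1: 8→6→4→5 push 3
augment #2: 8→1→3→11→5 push 15
augment #3: 8→6→4→7→5 push 17
augment #4: 8→10→0→3→11→5 push 5
augment #5: 8→10→0→3→2→11→5 push 4
max flow = 44; residual-reachable set from 8 gives S-side
cut edges (S→T): {(8,1), (8,6), (10,0)} total cap 44

Min-cut arcs: {(8,1), (8,6), (10,0)} (total capacity 44)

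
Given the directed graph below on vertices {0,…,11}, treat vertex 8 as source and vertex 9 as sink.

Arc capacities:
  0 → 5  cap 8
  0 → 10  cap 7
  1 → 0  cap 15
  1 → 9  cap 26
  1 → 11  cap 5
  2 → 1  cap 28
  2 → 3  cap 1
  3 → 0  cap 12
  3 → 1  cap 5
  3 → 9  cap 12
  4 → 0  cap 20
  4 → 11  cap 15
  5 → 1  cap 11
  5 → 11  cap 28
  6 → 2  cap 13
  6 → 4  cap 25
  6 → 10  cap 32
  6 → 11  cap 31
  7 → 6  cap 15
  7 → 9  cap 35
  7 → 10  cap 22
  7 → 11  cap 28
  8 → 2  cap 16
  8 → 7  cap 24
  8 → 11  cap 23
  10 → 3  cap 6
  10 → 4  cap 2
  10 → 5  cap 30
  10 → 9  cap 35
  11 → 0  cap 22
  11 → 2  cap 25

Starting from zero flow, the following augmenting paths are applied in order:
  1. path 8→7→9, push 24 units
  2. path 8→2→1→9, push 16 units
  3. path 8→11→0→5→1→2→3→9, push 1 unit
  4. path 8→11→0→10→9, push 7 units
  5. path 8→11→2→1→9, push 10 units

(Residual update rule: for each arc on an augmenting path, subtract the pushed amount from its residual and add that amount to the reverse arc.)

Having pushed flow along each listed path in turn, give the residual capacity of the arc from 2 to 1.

after path 1 (8→7→9, push 24): res(2,1)=28
after path 2 (8→2→1→9, push 16): res(2,1)=12
after path 3 (8→11→0→5→1→2→3→9, push 1): res(2,1)=13
after path 4 (8→11→0→10→9, push 7): res(2,1)=13
after path 5 (8→11→2→1→9, push 10): res(2,1)=3

Residual capacity of (2,1): 3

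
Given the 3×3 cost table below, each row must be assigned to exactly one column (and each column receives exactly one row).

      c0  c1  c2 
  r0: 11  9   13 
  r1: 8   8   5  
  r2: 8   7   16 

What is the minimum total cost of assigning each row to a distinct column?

Minimum assignment cost: 22

optimal assignment: row0→col1 (cost 9), row1→col2 (cost 5), row2→col0 (cost 8)
total = 9 + 5 + 8 = 22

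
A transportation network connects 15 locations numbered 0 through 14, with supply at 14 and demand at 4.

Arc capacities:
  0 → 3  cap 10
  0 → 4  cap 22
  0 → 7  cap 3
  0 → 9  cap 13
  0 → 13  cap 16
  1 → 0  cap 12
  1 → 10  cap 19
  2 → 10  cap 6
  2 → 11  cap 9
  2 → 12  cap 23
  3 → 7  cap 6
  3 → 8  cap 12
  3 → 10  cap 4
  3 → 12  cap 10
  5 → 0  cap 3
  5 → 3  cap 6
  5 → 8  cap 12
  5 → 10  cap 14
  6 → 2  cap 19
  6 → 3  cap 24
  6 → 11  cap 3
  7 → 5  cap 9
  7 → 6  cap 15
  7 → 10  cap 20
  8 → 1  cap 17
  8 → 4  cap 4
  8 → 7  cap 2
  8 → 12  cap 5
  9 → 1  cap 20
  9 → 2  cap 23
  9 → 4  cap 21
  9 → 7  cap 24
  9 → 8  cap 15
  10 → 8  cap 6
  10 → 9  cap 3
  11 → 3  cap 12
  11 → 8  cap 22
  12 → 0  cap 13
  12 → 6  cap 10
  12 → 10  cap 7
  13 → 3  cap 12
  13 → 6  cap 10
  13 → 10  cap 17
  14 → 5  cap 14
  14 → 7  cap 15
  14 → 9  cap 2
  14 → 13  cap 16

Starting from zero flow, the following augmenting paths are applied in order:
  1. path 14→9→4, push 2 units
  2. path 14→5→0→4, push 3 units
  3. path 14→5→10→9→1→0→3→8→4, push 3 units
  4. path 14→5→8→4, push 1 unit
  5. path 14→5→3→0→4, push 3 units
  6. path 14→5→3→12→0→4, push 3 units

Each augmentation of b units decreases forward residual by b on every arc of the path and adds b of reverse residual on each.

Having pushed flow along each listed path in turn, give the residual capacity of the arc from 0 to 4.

after path 1 (14→9→4, push 2): res(0,4)=22
after path 2 (14→5→0→4, push 3): res(0,4)=19
after path 3 (14→5→10→9→1→0→3→8→4, push 3): res(0,4)=19
after path 4 (14→5→8→4, push 1): res(0,4)=19
after path 5 (14→5→3→0→4, push 3): res(0,4)=16
after path 6 (14→5→3→12→0→4, push 3): res(0,4)=13

Residual capacity of (0,4): 13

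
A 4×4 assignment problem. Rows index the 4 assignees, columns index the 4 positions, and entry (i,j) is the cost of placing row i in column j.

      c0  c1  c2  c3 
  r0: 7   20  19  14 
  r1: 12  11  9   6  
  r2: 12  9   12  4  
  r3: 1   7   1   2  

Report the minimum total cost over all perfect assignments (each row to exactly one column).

one of 2 optimal assignments: row0→col0 (cost 7), row1→col1 (cost 11), row2→col3 (cost 4), row3→col2 (cost 1)
total = 7 + 11 + 4 + 1 = 23

Minimum assignment cost: 23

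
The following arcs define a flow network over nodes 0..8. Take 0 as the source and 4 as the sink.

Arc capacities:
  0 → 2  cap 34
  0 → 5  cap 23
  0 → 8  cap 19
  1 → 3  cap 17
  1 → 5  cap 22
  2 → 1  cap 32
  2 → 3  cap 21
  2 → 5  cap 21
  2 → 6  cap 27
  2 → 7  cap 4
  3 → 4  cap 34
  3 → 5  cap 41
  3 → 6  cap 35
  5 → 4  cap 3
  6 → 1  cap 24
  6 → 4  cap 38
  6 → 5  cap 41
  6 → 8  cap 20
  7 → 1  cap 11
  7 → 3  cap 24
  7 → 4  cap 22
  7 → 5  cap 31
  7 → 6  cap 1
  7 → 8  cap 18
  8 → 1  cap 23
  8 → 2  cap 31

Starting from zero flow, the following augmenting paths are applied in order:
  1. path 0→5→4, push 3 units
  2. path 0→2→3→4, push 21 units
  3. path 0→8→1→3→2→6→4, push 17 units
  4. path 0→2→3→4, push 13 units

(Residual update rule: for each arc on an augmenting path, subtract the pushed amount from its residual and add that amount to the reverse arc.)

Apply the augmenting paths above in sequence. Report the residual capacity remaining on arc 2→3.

after path 1 (0→5→4, push 3): res(2,3)=21
after path 2 (0→2→3→4, push 21): res(2,3)=0
after path 3 (0→8→1→3→2→6→4, push 17): res(2,3)=17
after path 4 (0→2→3→4, push 13): res(2,3)=4

Residual capacity of (2,3): 4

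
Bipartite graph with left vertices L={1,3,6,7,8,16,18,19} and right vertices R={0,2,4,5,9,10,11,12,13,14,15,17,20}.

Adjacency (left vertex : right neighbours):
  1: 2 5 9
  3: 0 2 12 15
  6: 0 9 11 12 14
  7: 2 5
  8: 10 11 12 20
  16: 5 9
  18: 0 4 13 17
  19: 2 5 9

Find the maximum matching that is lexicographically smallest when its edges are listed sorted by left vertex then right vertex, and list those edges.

Lex-smallest maximum matching: {(1,2), (3,0), (6,11), (7,5), (8,10), (16,9), (18,4)}

|M| = 7 (so the lex-smallest maximum matching has 7 edges)
process left vertices in ascending order; for each, take the smallest-labelled available neighbour that still permits 7 edges overall, or leave it unmatched if none does
lex-smallest matching: {1-2, 3-0, 6-11, 7-5, 8-10, 16-9, 18-4}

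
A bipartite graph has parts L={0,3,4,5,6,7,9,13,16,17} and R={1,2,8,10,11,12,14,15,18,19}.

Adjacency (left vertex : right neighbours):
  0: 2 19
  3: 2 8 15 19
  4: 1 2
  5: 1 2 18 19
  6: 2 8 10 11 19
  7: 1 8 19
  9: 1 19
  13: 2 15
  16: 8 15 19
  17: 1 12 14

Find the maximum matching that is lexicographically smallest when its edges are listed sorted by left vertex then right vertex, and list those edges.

Lex-smallest maximum matching: {(0,2), (3,8), (4,1), (5,18), (6,10), (7,19), (13,15), (17,12)}

|M| = 8 (so the lex-smallest maximum matching has 8 edges)
process left vertices in ascending order; for each, take the smallest-labelled available neighbour that still permits 8 edges overall, or leave it unmatched if none does
lex-smallest matching: {0-2, 3-8, 4-1, 5-18, 6-10, 7-19, 13-15, 17-12}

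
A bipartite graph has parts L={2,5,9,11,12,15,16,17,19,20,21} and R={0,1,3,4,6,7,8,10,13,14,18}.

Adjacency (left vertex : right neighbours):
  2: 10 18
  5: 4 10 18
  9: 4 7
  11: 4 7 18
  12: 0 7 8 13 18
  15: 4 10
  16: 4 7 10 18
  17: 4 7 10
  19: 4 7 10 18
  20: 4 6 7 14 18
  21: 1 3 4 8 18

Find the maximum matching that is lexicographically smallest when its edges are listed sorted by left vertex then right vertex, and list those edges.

Lex-smallest maximum matching: {(2,10), (5,4), (9,7), (11,18), (12,0), (20,6), (21,1)}

|M| = 7 (so the lex-smallest maximum matching has 7 edges)
process left vertices in ascending order; for each, take the smallest-labelled available neighbour that still permits 7 edges overall, or leave it unmatched if none does
lex-smallest matching: {2-10, 5-4, 9-7, 11-18, 12-0, 20-6, 21-1}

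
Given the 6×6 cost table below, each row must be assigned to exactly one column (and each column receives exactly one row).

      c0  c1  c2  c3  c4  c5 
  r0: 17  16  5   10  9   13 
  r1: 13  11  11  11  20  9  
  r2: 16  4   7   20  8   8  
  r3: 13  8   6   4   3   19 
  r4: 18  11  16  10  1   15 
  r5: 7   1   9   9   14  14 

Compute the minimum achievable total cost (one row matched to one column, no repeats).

optimal assignment: row0→col2 (cost 5), row1→col5 (cost 9), row2→col1 (cost 4), row3→col3 (cost 4), row4→col4 (cost 1), row5→col0 (cost 7)
total = 5 + 9 + 4 + 4 + 1 + 7 = 30

Minimum assignment cost: 30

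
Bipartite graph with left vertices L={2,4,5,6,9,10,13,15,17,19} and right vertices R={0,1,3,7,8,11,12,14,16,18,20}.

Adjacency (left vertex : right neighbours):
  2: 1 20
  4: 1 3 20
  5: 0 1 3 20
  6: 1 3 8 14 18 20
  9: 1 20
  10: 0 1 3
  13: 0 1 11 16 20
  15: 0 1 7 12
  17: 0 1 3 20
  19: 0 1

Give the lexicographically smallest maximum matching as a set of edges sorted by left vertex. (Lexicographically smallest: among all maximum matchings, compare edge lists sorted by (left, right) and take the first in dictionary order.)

Lex-smallest maximum matching: {(2,1), (4,3), (5,0), (6,8), (9,20), (13,11), (15,7)}

|M| = 7 (so the lex-smallest maximum matching has 7 edges)
process left vertices in ascending order; for each, take the smallest-labelled available neighbour that still permits 7 edges overall, or leave it unmatched if none does
lex-smallest matching: {2-1, 4-3, 5-0, 6-8, 9-20, 13-11, 15-7}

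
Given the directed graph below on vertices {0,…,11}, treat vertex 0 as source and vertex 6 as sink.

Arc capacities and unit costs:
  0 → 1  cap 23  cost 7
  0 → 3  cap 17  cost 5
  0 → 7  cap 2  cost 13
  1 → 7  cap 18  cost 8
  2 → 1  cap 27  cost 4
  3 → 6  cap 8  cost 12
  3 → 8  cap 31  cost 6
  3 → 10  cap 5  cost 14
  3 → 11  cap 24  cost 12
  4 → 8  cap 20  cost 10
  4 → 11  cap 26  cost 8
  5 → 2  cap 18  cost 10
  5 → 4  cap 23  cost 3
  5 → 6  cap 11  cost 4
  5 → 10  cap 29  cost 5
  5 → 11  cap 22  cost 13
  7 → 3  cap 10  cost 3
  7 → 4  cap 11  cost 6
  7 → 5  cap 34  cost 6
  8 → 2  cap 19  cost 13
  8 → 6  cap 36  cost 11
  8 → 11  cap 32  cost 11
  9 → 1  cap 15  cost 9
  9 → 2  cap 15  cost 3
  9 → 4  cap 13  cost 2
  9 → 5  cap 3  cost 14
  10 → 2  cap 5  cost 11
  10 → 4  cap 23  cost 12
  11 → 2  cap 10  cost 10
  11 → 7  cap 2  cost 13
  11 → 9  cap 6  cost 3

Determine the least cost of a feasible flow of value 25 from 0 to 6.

shortest-cost path #1: 0→3→6 push 8 @ unit cost 17 (adds 136)
shortest-cost path #2: 0→3→8→6 push 9 @ unit cost 22 (adds 198)
shortest-cost path #3: 0→7→5→6 push 2 @ unit cost 23 (adds 46)
shortest-cost path #4: 0→1→7→5→6 push 6 @ unit cost 25 (adds 150)
total cost = 530

Minimum cost for 25 units: 530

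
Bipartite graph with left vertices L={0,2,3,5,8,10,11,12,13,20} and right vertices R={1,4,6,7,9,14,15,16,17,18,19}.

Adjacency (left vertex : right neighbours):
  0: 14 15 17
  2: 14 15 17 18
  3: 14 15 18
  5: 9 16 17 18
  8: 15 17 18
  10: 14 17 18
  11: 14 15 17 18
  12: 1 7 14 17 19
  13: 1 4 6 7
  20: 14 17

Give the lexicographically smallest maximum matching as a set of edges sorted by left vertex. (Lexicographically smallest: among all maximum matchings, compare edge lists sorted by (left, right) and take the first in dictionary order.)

|M| = 7 (so the lex-smallest maximum matching has 7 edges)
process left vertices in ascending order; for each, take the smallest-labelled available neighbour that still permits 7 edges overall, or leave it unmatched if none does
lex-smallest matching: {0-14, 2-15, 3-18, 5-9, 8-17, 12-1, 13-4}

Lex-smallest maximum matching: {(0,14), (2,15), (3,18), (5,9), (8,17), (12,1), (13,4)}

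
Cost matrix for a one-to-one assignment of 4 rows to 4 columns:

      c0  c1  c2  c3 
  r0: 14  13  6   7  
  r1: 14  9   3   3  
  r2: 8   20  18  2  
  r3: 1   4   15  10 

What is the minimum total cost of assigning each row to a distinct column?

optimal assignment: row0→col2 (cost 6), row1→col1 (cost 9), row2→col3 (cost 2), row3→col0 (cost 1)
total = 6 + 9 + 2 + 1 = 18

Minimum assignment cost: 18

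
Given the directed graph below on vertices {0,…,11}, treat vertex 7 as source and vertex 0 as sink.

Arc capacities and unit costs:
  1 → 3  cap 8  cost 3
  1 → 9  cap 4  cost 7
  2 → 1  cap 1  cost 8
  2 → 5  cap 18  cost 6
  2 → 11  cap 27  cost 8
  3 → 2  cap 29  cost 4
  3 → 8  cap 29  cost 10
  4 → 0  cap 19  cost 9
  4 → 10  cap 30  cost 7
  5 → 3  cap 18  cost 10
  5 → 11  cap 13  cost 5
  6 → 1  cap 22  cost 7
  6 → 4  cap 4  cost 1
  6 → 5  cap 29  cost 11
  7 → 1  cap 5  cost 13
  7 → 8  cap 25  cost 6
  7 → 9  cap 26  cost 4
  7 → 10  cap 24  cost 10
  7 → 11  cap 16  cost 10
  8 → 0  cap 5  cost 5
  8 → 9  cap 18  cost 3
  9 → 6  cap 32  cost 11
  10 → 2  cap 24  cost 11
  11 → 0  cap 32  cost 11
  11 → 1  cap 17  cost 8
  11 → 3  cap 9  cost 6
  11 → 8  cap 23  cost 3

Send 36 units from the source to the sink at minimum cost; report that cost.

Minimum cost for 36 units: 926

shortest-cost path #1: 7→8→0 push 5 @ unit cost 11 (adds 55)
shortest-cost path #2: 7→11→0 push 16 @ unit cost 21 (adds 336)
shortest-cost path #3: 7→9→6→4→0 push 4 @ unit cost 25 (adds 100)
shortest-cost path #4: 7→1→3→2→11→0 push 5 @ unit cost 39 (adds 195)
shortest-cost path #5: 7→10→2→11→0 push 6 @ unit cost 40 (adds 240)
total cost = 926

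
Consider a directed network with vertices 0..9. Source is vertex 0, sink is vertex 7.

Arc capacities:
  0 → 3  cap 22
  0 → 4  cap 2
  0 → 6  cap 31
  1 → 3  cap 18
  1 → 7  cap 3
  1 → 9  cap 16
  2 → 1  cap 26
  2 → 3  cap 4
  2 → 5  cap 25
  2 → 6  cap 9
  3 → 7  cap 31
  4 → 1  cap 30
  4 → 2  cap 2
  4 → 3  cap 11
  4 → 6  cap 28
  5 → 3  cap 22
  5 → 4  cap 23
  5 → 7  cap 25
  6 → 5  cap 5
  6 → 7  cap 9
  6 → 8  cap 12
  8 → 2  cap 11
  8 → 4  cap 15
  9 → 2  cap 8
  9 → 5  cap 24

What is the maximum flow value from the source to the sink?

Maximum flow value: 50

augment #1: 0→3→7 bottleneck 22, total now 22
augment #2: 0→6→7 bottleneck 9, total now 31
augment #3: 0→4→1→7 bottleneck 2, total now 33
augment #4: 0→6→5→7 bottleneck 5, total now 38
augment #5: 0→6→8→2→1→7 bottleneck 1, total now 39
augment #6: 0→6→8→2→3→7 bottleneck 4, total now 43
augment #7: 0→6→8→2→5→7 bottleneck 6, total now 49
augment #8: 0→6→8→4→3→7 bottleneck 1, total now 50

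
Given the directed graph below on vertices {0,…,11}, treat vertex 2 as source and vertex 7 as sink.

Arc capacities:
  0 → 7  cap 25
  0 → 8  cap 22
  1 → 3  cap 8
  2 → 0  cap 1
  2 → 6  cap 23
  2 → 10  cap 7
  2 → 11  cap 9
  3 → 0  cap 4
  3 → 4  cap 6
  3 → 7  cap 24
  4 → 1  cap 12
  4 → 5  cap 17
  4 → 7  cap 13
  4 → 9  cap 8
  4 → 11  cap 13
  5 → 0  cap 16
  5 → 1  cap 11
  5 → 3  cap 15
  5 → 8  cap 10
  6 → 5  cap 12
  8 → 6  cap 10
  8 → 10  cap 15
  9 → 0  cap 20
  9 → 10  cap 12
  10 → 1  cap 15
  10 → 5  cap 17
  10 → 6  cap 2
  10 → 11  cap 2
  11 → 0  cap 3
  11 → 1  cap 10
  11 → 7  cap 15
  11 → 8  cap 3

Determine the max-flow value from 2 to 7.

Maximum flow value: 29

augment #1: 2→0→7 bottleneck 1, total now 1
augment #2: 2→11→7 bottleneck 9, total now 10
augment #3: 2→10→11→7 bottleneck 2, total now 12
augment #4: 2→6→5→0→7 bottleneck 12, total now 24
augment #5: 2→10→1→3→7 bottleneck 5, total now 29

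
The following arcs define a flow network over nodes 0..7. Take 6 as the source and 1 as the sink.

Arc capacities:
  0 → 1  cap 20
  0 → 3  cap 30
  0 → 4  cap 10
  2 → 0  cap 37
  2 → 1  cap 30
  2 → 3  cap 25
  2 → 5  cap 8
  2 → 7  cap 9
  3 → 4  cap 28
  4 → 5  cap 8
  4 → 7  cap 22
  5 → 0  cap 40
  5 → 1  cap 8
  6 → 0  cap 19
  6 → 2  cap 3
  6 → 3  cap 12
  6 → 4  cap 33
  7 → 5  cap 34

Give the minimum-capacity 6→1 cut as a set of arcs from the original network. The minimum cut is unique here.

augment #1: 6→0→1 push 19
augment #2: 6→2→1 push 3
augment #3: 6→4→5→1 push 8
augment #4: 6→4→7→5→0→1 push 1
max flow = 31; residual-reachable set from 6 gives S-side
cut edges (S→T): {(0,1), (5,1), (6,2)} total cap 31

Min-cut arcs: {(0,1), (5,1), (6,2)} (total capacity 31)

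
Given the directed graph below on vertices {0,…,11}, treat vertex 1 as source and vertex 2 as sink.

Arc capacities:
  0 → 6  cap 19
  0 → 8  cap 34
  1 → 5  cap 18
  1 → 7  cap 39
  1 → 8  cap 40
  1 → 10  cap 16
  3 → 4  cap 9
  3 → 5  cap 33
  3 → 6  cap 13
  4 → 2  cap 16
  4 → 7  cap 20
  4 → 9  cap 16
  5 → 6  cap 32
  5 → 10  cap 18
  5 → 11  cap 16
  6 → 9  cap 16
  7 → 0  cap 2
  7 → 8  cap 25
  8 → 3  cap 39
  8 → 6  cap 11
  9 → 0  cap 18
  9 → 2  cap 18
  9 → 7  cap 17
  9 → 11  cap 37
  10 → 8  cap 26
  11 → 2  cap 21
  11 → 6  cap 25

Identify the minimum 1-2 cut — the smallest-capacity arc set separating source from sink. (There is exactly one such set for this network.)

Min-cut arcs: {(3,4), (5,11), (6,9)} (total capacity 41)

augment #1: 1→5→11→2 push 16
augment #2: 1→5→6→9→2 push 2
augment #3: 1→8→3→4→2 push 9
augment #4: 1→8→6→9→2 push 11
augment #5: 1→7→0→6→9→2 push 2
augment #6: 1→8→3→6→9→2 push 1
max flow = 41; residual-reachable set from 1 gives S-side
cut edges (S→T): {(3,4), (5,11), (6,9)} total cap 41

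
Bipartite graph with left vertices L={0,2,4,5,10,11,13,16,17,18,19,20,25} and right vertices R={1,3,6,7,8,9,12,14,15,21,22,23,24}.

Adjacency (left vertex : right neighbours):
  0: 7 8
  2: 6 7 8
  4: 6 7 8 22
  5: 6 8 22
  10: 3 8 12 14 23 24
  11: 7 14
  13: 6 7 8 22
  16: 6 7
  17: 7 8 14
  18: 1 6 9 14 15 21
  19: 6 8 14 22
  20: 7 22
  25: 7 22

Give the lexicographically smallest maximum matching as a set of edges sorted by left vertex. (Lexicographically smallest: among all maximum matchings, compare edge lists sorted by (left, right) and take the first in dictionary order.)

|M| = 7 (so the lex-smallest maximum matching has 7 edges)
process left vertices in ascending order; for each, take the smallest-labelled available neighbour that still permits 7 edges overall, or leave it unmatched if none does
lex-smallest matching: {0-7, 2-6, 4-8, 5-22, 10-3, 11-14, 18-1}

Lex-smallest maximum matching: {(0,7), (2,6), (4,8), (5,22), (10,3), (11,14), (18,1)}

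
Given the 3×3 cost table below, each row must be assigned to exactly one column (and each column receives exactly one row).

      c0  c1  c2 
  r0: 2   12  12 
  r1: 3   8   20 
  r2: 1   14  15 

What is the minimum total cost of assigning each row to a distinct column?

Minimum assignment cost: 21

optimal assignment: row0→col2 (cost 12), row1→col1 (cost 8), row2→col0 (cost 1)
total = 12 + 8 + 1 = 21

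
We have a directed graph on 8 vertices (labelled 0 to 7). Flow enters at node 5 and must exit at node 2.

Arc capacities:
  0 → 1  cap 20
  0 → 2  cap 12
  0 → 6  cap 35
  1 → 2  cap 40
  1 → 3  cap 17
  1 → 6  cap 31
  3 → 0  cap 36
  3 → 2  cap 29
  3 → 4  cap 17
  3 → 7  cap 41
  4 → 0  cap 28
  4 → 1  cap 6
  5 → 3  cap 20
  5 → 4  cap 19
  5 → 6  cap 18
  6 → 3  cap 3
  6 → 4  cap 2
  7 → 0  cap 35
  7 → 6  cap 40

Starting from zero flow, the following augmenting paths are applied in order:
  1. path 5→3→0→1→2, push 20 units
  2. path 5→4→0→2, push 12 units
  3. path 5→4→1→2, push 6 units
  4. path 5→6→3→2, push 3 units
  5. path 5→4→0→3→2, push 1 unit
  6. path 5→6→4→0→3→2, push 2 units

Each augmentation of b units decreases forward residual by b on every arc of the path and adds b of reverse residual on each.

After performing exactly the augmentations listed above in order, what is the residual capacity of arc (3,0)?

Residual capacity of (3,0): 19

after path 1 (5→3→0→1→2, push 20): res(3,0)=16
after path 2 (5→4→0→2, push 12): res(3,0)=16
after path 3 (5→4→1→2, push 6): res(3,0)=16
after path 4 (5→6→3→2, push 3): res(3,0)=16
after path 5 (5→4→0→3→2, push 1): res(3,0)=17
after path 6 (5→6→4→0→3→2, push 2): res(3,0)=19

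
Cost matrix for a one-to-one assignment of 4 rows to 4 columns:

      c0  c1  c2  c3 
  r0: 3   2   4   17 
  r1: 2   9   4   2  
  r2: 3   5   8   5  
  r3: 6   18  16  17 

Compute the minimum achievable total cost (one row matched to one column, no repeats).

one of 2 optimal assignments: row0→col1 (cost 2), row1→col2 (cost 4), row2→col3 (cost 5), row3→col0 (cost 6)
total = 2 + 4 + 5 + 6 = 17

Minimum assignment cost: 17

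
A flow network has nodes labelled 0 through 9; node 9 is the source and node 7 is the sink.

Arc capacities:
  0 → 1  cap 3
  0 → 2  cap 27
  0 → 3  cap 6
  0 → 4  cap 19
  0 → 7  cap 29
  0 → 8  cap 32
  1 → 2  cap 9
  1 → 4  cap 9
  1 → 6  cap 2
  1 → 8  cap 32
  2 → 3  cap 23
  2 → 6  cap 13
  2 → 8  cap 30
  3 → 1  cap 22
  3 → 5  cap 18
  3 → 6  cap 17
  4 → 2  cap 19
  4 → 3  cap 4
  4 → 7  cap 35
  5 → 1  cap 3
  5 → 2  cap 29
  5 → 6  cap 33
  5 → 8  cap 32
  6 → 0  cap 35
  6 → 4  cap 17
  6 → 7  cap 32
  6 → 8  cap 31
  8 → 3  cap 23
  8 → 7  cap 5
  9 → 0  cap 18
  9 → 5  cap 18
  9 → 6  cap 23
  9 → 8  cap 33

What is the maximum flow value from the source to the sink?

Maximum flow value: 87

augment #1: 9→0→7 bottleneck 18, total now 18
augment #2: 9→6→7 bottleneck 23, total now 41
augment #3: 9→8→7 bottleneck 5, total now 46
augment #4: 9→5→6→7 bottleneck 9, total now 55
augment #5: 9→5→1→4→7 bottleneck 3, total now 58
augment #6: 9→5→6→0→7 bottleneck 6, total now 64
augment #7: 9→8→3→1→4→7 bottleneck 6, total now 70
augment #8: 9→8→3→6→0→7 bottleneck 5, total now 75
augment #9: 9→8→3→6→4→7 bottleneck 12, total now 87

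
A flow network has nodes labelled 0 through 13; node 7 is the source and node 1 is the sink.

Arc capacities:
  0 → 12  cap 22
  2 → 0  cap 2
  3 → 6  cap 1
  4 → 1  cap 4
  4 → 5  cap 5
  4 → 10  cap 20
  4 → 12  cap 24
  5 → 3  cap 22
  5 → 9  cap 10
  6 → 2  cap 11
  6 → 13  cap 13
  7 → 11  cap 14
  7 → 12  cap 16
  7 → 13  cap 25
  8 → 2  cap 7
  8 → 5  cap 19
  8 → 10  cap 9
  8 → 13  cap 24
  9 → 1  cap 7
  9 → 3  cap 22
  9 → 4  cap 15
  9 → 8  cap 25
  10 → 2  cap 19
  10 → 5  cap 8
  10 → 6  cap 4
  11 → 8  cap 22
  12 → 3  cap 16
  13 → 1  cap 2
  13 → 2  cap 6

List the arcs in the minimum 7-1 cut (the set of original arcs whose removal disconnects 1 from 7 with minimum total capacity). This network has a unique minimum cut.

Min-cut arcs: {(5,9), (13,1)} (total capacity 12)

augment #1: 7→13→1 push 2
augment #2: 7→11→8→5→9→1 push 7
augment #3: 7→11→8→5→9→4→1 push 3
max flow = 12; residual-reachable set from 7 gives S-side
cut edges (S→T): {(5,9), (13,1)} total cap 12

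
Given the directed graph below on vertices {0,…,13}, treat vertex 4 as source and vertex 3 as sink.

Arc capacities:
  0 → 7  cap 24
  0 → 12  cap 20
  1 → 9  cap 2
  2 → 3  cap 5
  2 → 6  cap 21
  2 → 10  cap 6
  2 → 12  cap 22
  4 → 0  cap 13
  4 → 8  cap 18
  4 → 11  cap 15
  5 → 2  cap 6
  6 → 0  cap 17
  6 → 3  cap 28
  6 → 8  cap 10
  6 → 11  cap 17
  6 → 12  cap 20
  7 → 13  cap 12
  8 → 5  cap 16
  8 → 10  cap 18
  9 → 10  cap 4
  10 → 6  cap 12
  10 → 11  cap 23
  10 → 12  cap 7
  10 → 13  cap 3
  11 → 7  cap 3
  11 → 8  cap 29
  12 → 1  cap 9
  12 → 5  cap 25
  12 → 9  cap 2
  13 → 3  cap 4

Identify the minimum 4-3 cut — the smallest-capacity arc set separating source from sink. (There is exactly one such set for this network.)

Min-cut arcs: {(5,2), (10,6), (13,3)} (total capacity 22)

augment #1: 4→0→7→13→3 push 4
augment #2: 4→8→5→2→3 push 5
augment #3: 4→8→10→6→3 push 12
augment #4: 4→8→5→2→6→3 push 1
max flow = 22; residual-reachable set from 4 gives S-side
cut edges (S→T): {(5,2), (10,6), (13,3)} total cap 22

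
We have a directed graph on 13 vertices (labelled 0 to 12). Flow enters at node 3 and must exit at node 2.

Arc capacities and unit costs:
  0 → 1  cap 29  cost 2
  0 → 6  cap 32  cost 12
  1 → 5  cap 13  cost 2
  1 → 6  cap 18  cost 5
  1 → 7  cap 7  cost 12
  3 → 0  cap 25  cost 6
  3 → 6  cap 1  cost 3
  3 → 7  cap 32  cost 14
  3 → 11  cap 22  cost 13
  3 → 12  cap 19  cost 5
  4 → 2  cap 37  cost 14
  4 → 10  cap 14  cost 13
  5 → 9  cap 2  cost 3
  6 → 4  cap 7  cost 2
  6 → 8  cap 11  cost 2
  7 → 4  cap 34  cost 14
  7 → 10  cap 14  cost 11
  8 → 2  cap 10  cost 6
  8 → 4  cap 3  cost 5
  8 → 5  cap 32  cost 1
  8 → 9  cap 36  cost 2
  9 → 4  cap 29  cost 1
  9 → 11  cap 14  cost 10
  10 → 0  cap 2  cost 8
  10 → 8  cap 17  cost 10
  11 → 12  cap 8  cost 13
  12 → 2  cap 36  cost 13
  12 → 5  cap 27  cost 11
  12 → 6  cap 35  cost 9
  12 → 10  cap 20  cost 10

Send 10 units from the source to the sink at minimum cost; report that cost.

shortest-cost path #1: 3→6→8→2 push 1 @ unit cost 11 (adds 11)
shortest-cost path #2: 3→12→2 push 9 @ unit cost 18 (adds 162)
total cost = 173

Minimum cost for 10 units: 173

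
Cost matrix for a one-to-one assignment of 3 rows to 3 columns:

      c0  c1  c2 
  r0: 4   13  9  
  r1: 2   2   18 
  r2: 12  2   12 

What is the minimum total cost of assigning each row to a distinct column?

Minimum assignment cost: 13

optimal assignment: row0→col2 (cost 9), row1→col0 (cost 2), row2→col1 (cost 2)
total = 9 + 2 + 2 = 13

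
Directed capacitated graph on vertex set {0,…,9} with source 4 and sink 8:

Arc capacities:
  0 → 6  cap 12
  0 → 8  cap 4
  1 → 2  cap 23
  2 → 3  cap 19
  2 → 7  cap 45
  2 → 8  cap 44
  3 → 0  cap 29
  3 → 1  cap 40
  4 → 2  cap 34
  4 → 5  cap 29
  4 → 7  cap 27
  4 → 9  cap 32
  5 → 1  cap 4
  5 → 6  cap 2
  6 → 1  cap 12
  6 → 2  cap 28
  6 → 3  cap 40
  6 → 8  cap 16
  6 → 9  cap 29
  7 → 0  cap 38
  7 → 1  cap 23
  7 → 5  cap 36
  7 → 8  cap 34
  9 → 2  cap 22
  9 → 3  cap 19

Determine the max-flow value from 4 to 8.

augment #1: 4→2→8 bottleneck 34, total now 34
augment #2: 4→7→8 bottleneck 27, total now 61
augment #3: 4→5→6→8 bottleneck 2, total now 63
augment #4: 4→9→2→8 bottleneck 10, total now 73
augment #5: 4→9→2→7→8 bottleneck 7, total now 80
augment #6: 4→9→3→0→8 bottleneck 4, total now 84
augment #7: 4→9→3→0→6→8 bottleneck 11, total now 95
augment #8: 4→5→1→2→3→0→6→8 bottleneck 1, total now 96

Maximum flow value: 96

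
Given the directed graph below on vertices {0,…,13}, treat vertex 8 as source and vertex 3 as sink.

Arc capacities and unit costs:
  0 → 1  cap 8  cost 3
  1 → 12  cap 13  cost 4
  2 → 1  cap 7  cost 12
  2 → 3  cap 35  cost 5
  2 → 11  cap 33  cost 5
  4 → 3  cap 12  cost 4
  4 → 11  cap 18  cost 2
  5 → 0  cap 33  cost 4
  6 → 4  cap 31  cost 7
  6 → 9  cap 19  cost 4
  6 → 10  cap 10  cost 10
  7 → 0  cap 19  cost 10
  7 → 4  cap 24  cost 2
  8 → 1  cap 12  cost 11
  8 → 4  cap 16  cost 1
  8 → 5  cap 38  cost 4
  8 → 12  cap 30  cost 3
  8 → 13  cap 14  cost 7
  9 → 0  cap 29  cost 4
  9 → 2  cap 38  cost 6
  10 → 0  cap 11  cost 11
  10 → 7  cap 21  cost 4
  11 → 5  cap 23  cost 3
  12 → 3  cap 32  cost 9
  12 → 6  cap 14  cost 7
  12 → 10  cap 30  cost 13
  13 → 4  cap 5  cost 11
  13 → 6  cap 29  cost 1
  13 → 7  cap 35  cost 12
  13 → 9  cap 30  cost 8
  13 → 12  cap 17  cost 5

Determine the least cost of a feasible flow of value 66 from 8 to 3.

Minimum cost for 66 units: 1095

shortest-cost path #1: 8→4→3 push 12 @ unit cost 5 (adds 60)
shortest-cost path #2: 8→12→3 push 30 @ unit cost 12 (adds 360)
shortest-cost path #3: 8→13→12→3 push 2 @ unit cost 21 (adds 42)
shortest-cost path #4: 8→13→6→9→2→3 push 12 @ unit cost 23 (adds 276)
shortest-cost path #5: 8→1→12→13→6→9→2→3 push 2 @ unit cost 26 (adds 52)
shortest-cost path #6: 8→1→12→6→9→2→3 push 5 @ unit cost 37 (adds 185)
shortest-cost path #7: 8→1→12→6→13→9→2→3 push 3 @ unit cost 40 (adds 120)
total cost = 1095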